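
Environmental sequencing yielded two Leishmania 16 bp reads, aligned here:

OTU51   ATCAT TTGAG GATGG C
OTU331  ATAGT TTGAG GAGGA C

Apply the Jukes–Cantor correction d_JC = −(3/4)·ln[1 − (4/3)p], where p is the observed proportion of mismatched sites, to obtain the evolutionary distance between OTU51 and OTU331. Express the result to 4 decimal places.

The sequences differ at positions 3 (C/A), 4 (A/G), 13 (T/G), 15 (G/A).
p = 4/16 = 0.250000.
d = −0.75 · ln(1 − (4/3)·0.250000) = −0.75 · ln(0.666667) = −0.75 · (-0.405465) = 0.3041.

0.3041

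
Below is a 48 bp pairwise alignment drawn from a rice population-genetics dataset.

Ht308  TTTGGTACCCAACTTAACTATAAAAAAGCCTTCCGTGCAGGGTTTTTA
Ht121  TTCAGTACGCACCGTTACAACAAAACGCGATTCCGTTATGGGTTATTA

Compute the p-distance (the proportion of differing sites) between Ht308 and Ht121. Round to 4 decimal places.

Differing sites — 3:T/C; 4:G/A; 9:C/G; 12:A/C; 14:T/G; 16:A/T; 19:T/A; 21:T/C; 26:A/C; 27:A/G; 28:G/C; 29:C/G; 30:C/A; 37:G/T; 38:C/A; 39:A/T; 45:T/A.
There are 17 differences over 48 sites, so p = 17/48 = 0.3542.

0.3542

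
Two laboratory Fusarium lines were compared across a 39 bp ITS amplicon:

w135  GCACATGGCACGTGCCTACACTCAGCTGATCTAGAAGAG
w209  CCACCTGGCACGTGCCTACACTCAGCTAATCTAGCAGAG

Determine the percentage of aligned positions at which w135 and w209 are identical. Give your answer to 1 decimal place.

Mismatches occur at site 1 (G→C), site 5 (A→C), site 28 (G→A), site 35 (A→C).
35 of the 39 sites match, so the percent identity is 35/39 × 100 = 89.7%.

89.7%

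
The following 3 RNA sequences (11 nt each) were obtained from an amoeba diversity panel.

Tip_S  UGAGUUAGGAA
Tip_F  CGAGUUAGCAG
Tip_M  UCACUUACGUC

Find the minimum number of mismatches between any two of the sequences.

Pairwise Hamming distances:
  Tip_S vs Tip_F: 3
  Tip_S vs Tip_M: 5
  Tip_F vs Tip_M: 7
The smallest is 3, between Tip_S and Tip_F.

3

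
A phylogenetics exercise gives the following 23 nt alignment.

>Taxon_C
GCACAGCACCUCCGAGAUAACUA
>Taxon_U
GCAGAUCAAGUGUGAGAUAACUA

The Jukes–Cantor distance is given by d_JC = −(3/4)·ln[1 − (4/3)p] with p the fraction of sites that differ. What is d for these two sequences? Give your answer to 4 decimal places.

0.3206

Mismatches occur at site 4 (C↔G), site 6 (G↔U), site 9 (C↔A), site 10 (C↔G), site 12 (C↔G), site 13 (C↔U).
p = 6/23 = 0.260870.
d = −0.75 · ln(1 − (4/3)·0.260870) = −0.75 · ln(0.652173) = −0.75 · (-0.427445) = 0.3206.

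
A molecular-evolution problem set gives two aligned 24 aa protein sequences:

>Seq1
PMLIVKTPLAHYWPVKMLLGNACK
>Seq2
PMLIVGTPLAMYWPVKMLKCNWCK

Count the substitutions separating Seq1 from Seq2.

Mismatches occur at site 6 (K→G), site 11 (H→M), site 19 (L→K), site 20 (G→C), site 22 (A→W).
That gives 5 mismatches out of 24 aligned sites, so the Hamming distance is 5.

5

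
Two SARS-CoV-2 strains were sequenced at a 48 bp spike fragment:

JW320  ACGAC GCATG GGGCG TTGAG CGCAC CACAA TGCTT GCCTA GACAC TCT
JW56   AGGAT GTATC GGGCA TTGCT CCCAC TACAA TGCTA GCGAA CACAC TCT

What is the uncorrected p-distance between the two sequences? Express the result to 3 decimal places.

0.271

Mismatches occur at site 2 (C→G), site 5 (C→T), site 7 (C→T), site 10 (G→C), site 15 (G→A), site 19 (A→C), site 20 (G→T), site 22 (G→C), site 26 (C→T), site 35 (T→A), site 38 (C→G), site 39 (T→A), site 41 (G→C).
There are 13 differences over 48 sites, so p = 13/48 = 0.271.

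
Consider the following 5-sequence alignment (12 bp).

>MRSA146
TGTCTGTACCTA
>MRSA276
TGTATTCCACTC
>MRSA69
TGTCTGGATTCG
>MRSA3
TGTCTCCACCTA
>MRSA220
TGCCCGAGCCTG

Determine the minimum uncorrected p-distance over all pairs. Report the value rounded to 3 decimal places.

Pairwise Hamming distances:
  MRSA146 vs MRSA276: 6
  MRSA146 vs MRSA69: 5
  MRSA146 vs MRSA3: 2
  MRSA146 vs MRSA220: 5
  MRSA276 vs MRSA69: 8
  MRSA276 vs MRSA3: 5
  MRSA276 vs MRSA220: 8
  MRSA69 vs MRSA3: 6
  MRSA69 vs MRSA220: 7
  MRSA3 vs MRSA220: 6
The smallest is 2 mismatches, between MRSA146 and MRSA3; p = 2/12 = 0.167.

0.167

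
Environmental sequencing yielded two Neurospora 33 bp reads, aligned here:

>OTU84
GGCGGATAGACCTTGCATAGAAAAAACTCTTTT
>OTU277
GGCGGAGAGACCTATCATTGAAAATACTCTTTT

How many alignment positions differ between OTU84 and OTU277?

The sequences differ at positions 7 (T/G), 14 (T/A), 15 (G/T), 19 (A/T), 25 (A/T).
That gives 5 mismatches out of 33 aligned sites, so the Hamming distance is 5.

5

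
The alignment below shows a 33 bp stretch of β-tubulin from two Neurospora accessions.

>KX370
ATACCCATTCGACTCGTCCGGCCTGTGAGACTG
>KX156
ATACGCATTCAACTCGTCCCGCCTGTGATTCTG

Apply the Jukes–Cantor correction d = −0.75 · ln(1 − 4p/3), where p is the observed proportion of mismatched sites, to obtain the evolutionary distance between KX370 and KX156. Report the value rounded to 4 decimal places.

0.1693

The sequences differ at positions 5 (C/G), 11 (G/A), 20 (G/C), 29 (G/T), 30 (A/T).
p = 5/33 = 0.151515.
d = −0.75 · ln(1 − (4/3)·0.151515) = −0.75 · ln(0.797980) = −0.75 · (-0.225672) = 0.1693.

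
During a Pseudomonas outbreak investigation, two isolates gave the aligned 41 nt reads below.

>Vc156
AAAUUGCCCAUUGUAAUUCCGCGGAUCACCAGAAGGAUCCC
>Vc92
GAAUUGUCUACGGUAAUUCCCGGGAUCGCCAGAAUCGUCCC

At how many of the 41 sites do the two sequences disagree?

The sequences differ at positions 1 (A/G), 7 (C/U), 9 (C/U), 11 (U/C), 12 (U/G), 21 (G/C), 22 (C/G), 28 (A/G), 35 (G/U), 36 (G/C), 37 (A/G).
That gives 11 mismatches out of 41 aligned sites, so the Hamming distance is 11.

11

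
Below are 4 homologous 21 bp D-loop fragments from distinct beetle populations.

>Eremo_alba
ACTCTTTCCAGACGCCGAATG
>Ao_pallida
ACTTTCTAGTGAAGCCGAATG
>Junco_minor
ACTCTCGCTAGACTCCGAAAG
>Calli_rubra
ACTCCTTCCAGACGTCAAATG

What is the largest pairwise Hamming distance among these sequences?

9

Pairwise Hamming distances:
  Eremo_alba vs Ao_pallida: 6
  Eremo_alba vs Junco_minor: 5
  Eremo_alba vs Calli_rubra: 3
  Ao_pallida vs Junco_minor: 8
  Ao_pallida vs Calli_rubra: 9
  Junco_minor vs Calli_rubra: 8
The largest is 9, between Ao_pallida and Calli_rubra.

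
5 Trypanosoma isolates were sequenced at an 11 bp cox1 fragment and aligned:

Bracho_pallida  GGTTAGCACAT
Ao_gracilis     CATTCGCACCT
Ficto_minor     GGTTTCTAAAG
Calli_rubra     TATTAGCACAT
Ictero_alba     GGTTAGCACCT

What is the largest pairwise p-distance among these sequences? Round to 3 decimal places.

Pairwise Hamming distances:
  Bracho_pallida vs Ao_gracilis: 4
  Bracho_pallida vs Ficto_minor: 5
  Bracho_pallida vs Calli_rubra: 2
  Bracho_pallida vs Ictero_alba: 1
  Ao_gracilis vs Ficto_minor: 8
  Ao_gracilis vs Calli_rubra: 3
  Ao_gracilis vs Ictero_alba: 3
  Ficto_minor vs Calli_rubra: 7
  Ficto_minor vs Ictero_alba: 6
  Calli_rubra vs Ictero_alba: 3
The largest is 8 mismatches, between Ao_gracilis and Ficto_minor; p = 8/11 = 0.727.

0.727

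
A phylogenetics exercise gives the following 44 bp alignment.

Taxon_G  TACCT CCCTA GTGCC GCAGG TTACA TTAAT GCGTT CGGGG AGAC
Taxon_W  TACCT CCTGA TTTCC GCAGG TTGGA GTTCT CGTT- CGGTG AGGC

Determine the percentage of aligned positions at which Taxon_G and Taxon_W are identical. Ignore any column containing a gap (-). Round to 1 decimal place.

67.4%

Excluding the 1 gap column leaves 43 comparable sites.
Differing sites — 8:C/T; 9:T/G; 11:G/T; 13:G/T; 23:A/G; 24:C/G; 26:T/G; 28:A/T; 29:A/C; 31:G/C; 32:C/G; 33:G/T; 39:G/T; 43:A/G.
29 of the 43 comparable sites match, so the percent identity is 29/43 × 100 = 67.4%.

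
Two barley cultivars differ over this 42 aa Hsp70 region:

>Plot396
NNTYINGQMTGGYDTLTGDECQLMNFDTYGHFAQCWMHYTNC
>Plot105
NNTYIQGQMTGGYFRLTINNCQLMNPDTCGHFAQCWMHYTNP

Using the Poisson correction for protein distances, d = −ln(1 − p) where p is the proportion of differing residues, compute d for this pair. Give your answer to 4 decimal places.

0.2412

Mismatches occur at site 6 (N/Q), site 14 (D/F), site 15 (T/R), site 18 (G/I), site 19 (D/N), site 20 (E/N), site 26 (F/P), site 29 (Y/C), site 42 (C/P).
p = 9/42 = 0.214286.
d = −ln(1 − 0.214286) = −ln(0.785714) = 0.2412.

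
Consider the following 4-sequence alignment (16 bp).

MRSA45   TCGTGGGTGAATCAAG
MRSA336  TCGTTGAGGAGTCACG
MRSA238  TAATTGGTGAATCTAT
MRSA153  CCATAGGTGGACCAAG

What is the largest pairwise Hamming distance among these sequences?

Pairwise Hamming distances:
  MRSA45 vs MRSA336: 5
  MRSA45 vs MRSA238: 5
  MRSA45 vs MRSA153: 5
  MRSA336 vs MRSA238: 8
  MRSA336 vs MRSA153: 9
  MRSA238 vs MRSA153: 7
The largest is 9, between MRSA336 and MRSA153.

9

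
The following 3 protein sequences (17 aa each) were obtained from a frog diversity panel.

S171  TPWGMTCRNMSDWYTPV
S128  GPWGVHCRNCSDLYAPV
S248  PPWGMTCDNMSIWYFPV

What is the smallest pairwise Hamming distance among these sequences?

Pairwise Hamming distances:
  S171 vs S128: 6
  S171 vs S248: 4
  S128 vs S248: 8
The smallest is 4, between S171 and S248.

4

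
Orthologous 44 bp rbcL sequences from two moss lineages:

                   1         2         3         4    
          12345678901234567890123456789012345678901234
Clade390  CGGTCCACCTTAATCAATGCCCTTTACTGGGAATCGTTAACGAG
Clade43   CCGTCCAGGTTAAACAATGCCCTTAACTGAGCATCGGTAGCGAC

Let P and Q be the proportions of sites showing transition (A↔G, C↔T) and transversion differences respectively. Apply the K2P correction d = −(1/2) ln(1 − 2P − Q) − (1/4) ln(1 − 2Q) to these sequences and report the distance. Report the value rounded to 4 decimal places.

Differing sites — 2:G/C (Tv); 8:C/G (Tv); 9:C/G (Tv); 14:T/A (Tv); 25:T/A (Tv); 30:G/A (Ti); 32:A/C (Tv); 37:T/G (Tv); 40:A/G (Ti); 44:G/C (Tv).
Of the 10 differences, 2 transitions and 8 transversions over 44 sites: P = 2/44 = 0.045455, Q = 8/44 = 0.181818.
d = −0.5·ln(0.727272) − 0.25·ln(0.636364) = −0.5·(-0.318455) − 0.25·(-0.451985) = 0.2722.

0.2722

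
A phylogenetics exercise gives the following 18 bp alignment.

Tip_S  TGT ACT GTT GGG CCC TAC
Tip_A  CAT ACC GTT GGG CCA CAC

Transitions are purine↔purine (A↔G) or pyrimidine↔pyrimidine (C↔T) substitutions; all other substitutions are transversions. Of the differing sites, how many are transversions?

Mismatches occur at site 1 (T/C, transition), site 2 (G/A, transition), site 6 (T/C, transition), site 15 (C/A, transversion), site 16 (T/C, transition).
Of the 5 differences, 4 transitions and 1 transversion, so the answer is 1.

1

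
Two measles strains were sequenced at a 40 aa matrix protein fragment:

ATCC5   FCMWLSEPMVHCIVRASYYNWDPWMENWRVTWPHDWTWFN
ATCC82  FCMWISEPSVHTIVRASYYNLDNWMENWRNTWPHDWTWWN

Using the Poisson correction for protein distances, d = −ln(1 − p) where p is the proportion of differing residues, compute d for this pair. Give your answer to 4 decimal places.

Differing sites — 5:L/I; 9:M/S; 12:C/T; 21:W/L; 23:P/N; 30:V/N; 39:F/W.
p = 7/40 = 0.175000.
d = −ln(1 − 0.175000) = −ln(0.825000) = 0.1924.

0.1924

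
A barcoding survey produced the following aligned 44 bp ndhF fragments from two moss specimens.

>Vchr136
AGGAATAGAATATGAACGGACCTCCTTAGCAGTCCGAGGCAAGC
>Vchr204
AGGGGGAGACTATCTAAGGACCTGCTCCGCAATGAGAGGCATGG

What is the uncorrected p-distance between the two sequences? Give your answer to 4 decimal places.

Mismatches occur at site 4 (A→G), site 5 (A→G), site 6 (T→G), site 10 (A→C), site 14 (G→C), site 15 (A→T), site 17 (C→A), site 24 (C→G), site 27 (T→C), site 28 (A→C), site 32 (G→A), site 34 (C→G), site 35 (C→A), site 42 (A→T), site 44 (C→G).
There are 15 differences over 44 sites, so p = 15/44 = 0.3409.

0.3409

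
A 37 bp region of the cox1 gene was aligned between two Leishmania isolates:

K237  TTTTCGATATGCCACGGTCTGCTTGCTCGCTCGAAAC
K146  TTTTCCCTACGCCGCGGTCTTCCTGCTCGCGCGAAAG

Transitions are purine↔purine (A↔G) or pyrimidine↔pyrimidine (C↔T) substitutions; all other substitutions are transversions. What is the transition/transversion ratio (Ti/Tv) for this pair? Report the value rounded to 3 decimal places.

0.600

Differing sites — 6:G/C (Tv); 7:A/C (Tv); 10:T/C (Ti); 14:A/G (Ti); 21:G/T (Tv); 23:T/C (Ti); 31:T/G (Tv); 37:C/G (Tv).
Of the 8 differences, 3 transitions and 5 transversions, so Ti/Tv = 3/5 = 0.600.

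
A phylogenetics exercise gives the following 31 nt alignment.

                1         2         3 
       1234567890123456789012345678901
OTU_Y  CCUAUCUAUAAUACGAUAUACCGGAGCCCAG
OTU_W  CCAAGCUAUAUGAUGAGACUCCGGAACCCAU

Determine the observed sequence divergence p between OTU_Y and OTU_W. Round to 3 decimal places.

0.323

Mismatches occur at site 3 (U→A), site 5 (U→G), site 11 (A→U), site 12 (U→G), site 14 (C→U), site 17 (U→G), site 19 (U→C), site 20 (A→U), site 26 (G→A), site 31 (G→U).
There are 10 differences over 31 sites, so p = 10/31 = 0.323.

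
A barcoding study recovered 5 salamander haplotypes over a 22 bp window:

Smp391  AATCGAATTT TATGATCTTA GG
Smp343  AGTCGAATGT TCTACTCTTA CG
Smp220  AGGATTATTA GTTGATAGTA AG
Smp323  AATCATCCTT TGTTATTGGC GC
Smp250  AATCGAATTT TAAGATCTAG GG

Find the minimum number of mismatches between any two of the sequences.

Pairwise Hamming distances:
  Smp391 vs Smp343: 6
  Smp391 vs Smp220: 11
  Smp391 vs Smp323: 11
  Smp391 vs Smp250: 3
  Smp343 vs Smp220: 13
  Smp343 vs Smp323: 15
  Smp343 vs Smp250: 9
  Smp220 vs Smp323: 15
  Smp220 vs Smp250: 14
  Smp323 vs Smp250: 12
The smallest is 3, between Smp391 and Smp250.

3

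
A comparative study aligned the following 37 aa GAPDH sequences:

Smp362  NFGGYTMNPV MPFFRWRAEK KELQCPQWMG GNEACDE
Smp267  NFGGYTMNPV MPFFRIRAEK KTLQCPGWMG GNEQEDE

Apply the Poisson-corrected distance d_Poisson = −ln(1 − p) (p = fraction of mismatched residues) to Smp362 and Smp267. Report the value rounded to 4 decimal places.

Differing sites — 16:W/I; 22:E/T; 27:Q/G; 34:A/Q; 35:C/E.
p = 5/37 = 0.135135.
d = −ln(1 − 0.135135) = −ln(0.864865) = 0.1452.

0.1452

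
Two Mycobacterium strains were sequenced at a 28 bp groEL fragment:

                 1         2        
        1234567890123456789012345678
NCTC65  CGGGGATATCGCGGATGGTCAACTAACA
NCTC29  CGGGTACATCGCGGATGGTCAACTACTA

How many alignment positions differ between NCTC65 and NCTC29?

The sequences differ at positions 5 (G/T), 7 (T/C), 26 (A/C), 27 (C/T).
That gives 4 mismatches out of 28 aligned sites, so the Hamming distance is 4.

4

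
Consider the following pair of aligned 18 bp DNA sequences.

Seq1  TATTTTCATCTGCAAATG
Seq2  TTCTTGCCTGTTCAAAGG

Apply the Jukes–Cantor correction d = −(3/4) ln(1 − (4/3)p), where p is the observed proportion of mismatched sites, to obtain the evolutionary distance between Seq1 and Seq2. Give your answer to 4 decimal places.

The sequences differ at positions 2 (A/T), 3 (T/C), 6 (T/G), 8 (A/C), 10 (C/G), 12 (G/T), 17 (T/G).
p = 7/18 = 0.388889.
d = −0.75 · ln(1 − (4/3)·0.388889) = −0.75 · ln(0.481481) = −0.75 · (-0.730889) = 0.5482.

0.5482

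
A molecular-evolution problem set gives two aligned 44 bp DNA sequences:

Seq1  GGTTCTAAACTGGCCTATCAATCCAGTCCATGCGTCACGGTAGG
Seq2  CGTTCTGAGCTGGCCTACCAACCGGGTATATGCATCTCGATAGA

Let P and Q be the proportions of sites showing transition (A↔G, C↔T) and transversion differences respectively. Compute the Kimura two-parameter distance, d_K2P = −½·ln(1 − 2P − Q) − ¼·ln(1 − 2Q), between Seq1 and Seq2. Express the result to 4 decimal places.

0.3967

Differing sites — 1:G/C (Tv); 7:A/G (Ti); 9:A/G (Ti); 18:T/C (Ti); 22:T/C (Ti); 24:C/G (Tv); 25:A/G (Ti); 28:C/A (Tv); 29:C/T (Ti); 34:G/A (Ti); 37:A/T (Tv); 40:G/A (Ti); 44:G/A (Ti).
Of the 13 differences, 9 transitions and 4 transversions over 44 sites: P = 9/44 = 0.204545, Q = 4/44 = 0.090909.
d = −0.5·ln(0.500001) − 0.25·ln(0.818182) = −0.5·(-0.693145) − 0.25·(-0.200670) = 0.3967.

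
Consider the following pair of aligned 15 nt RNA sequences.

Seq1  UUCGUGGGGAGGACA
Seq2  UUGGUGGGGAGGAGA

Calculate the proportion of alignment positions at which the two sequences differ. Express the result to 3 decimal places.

Differing sites — 3:C/G; 14:C/G.
There are 2 differences over 15 sites, so p = 2/15 = 0.133.

0.133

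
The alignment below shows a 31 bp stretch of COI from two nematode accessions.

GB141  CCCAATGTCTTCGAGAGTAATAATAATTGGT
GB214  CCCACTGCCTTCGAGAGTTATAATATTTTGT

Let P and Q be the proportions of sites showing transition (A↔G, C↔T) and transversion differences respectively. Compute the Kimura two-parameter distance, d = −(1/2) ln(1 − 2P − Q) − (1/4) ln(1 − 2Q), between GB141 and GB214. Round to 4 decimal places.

Differing sites — 5:A/C (Tv); 8:T/C (Ti); 19:A/T (Tv); 26:A/T (Tv); 29:G/T (Tv).
Of the 5 differences, 1 transition and 4 transversions over 31 sites: P = 1/31 = 0.032258, Q = 4/31 = 0.129032.
d = −0.5·ln(0.806452) − 0.25·ln(0.741936) = −0.5·(-0.215111) − 0.25·(-0.298492) = 0.1822.

0.1822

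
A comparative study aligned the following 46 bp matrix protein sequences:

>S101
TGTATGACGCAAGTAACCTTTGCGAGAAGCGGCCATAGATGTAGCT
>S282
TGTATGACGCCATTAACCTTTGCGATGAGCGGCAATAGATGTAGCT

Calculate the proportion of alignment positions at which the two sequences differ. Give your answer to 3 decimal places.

0.109

Differing sites — 11:A/C; 13:G/T; 26:G/T; 27:A/G; 34:C/A.
There are 5 differences over 46 sites, so p = 5/46 = 0.109.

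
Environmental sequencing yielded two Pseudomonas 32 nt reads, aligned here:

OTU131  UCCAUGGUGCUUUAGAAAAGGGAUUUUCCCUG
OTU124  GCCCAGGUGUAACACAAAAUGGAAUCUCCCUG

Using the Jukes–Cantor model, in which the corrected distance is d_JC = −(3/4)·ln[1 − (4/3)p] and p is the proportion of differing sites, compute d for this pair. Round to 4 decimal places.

The sequences differ at positions 1 (U/G), 4 (A/C), 5 (U/A), 10 (C/U), 11 (U/A), 12 (U/A), 13 (U/C), 15 (G/C), 20 (G/U), 24 (U/A), 26 (U/C).
p = 11/32 = 0.343750.
d = −0.75 · ln(1 − (4/3)·0.343750) = −0.75 · ln(0.541667) = −0.75 · (-0.613104) = 0.4598.

0.4598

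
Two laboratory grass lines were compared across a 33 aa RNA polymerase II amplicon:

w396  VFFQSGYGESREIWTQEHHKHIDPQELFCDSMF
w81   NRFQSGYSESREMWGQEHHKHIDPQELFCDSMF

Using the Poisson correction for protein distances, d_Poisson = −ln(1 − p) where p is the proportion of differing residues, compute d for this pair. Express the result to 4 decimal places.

Mismatches occur at site 1 (V/N), site 2 (F/R), site 8 (G/S), site 13 (I/M), site 15 (T/G).
p = 5/33 = 0.151515.
d = −ln(1 − 0.151515) = −ln(0.848485) = 0.1643.

0.1643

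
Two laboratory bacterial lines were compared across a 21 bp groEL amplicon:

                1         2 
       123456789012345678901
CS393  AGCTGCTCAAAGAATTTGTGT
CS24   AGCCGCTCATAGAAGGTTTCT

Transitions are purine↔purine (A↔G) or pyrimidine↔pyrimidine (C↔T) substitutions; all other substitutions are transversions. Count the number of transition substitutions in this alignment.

1

Differing sites — 4:T/C (Ti); 10:A/T (Tv); 15:T/G (Tv); 16:T/G (Tv); 18:G/T (Tv); 20:G/C (Tv).
Of the 6 differences, 1 transition and 5 transversions, so the answer is 1.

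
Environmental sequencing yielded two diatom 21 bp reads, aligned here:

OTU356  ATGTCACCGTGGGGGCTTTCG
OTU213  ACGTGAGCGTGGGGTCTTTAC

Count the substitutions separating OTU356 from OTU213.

6

Differing sites — 2:T/C; 5:C/G; 7:C/G; 15:G/T; 20:C/A; 21:G/C.
That gives 6 mismatches out of 21 aligned sites, so the Hamming distance is 6.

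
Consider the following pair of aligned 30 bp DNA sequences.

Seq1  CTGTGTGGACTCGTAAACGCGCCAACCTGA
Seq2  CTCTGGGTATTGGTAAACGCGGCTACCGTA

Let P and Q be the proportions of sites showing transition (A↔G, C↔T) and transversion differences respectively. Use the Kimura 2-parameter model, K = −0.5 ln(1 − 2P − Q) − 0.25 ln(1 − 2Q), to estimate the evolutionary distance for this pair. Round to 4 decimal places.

Mismatches occur at site 3 (G→C, transversion), site 6 (T→G, transversion), site 8 (G→T, transversion), site 10 (C→T, transition), site 12 (C→G, transversion), site 22 (C→G, transversion), site 24 (A→T, transversion), site 28 (T→G, transversion), site 29 (G→T, transversion).
Of the 9 differences, 1 transition and 8 transversions over 30 sites: P = 1/30 = 0.033333, Q = 8/30 = 0.266667.
d = −0.5·ln(0.666667) − 0.25·ln(0.466666) = −0.5·(-0.405465) − 0.25·(-0.762141) = 0.3933.

0.3933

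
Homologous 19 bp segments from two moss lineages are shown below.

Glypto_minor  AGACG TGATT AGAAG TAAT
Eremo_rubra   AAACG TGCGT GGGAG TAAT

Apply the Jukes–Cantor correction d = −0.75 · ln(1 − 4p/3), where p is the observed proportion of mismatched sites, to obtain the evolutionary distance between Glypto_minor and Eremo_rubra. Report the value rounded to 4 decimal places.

0.3241

Differing sites — 2:G/A; 8:A/C; 9:T/G; 11:A/G; 13:A/G.
p = 5/19 = 0.263158.
d = −0.75 · ln(1 − (4/3)·0.263158) = −0.75 · ln(0.649123) = −0.75 · (-0.432133) = 0.3241.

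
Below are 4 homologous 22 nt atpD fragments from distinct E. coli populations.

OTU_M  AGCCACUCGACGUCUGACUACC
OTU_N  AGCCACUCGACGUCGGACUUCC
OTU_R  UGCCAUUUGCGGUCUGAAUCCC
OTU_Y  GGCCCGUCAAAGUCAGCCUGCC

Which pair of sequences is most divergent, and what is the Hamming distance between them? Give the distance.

Pairwise Hamming distances:
  OTU_M vs OTU_N: 2
  OTU_M vs OTU_R: 7
  OTU_M vs OTU_Y: 8
  OTU_N vs OTU_R: 8
  OTU_N vs OTU_Y: 8
  OTU_R vs OTU_Y: 11
The largest is 11, between OTU_R and OTU_Y.

11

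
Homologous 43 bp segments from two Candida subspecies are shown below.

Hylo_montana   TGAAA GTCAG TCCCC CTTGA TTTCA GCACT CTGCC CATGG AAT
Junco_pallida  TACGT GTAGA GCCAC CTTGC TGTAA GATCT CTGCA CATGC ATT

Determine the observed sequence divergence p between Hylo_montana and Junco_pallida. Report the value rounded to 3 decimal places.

Differing sites — 2:G/A; 3:A/C; 4:A/G; 5:A/T; 8:C/A; 9:A/G; 10:G/A; 11:T/G; 14:C/A; 20:A/C; 22:T/G; 24:C/A; 27:C/A; 28:A/T; 35:C/A; 40:G/C; 42:A/T.
There are 17 differences over 43 sites, so p = 17/43 = 0.395.

0.395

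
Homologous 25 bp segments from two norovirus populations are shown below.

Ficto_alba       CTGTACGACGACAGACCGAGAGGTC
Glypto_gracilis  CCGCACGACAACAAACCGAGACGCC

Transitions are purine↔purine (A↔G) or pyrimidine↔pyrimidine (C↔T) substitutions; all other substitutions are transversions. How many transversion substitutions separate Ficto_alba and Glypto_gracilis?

1

Differing sites — 2:T/C (Ti); 4:T/C (Ti); 10:G/A (Ti); 14:G/A (Ti); 22:G/C (Tv); 24:T/C (Ti).
Of the 6 differences, 5 transitions and 1 transversion, so the answer is 1.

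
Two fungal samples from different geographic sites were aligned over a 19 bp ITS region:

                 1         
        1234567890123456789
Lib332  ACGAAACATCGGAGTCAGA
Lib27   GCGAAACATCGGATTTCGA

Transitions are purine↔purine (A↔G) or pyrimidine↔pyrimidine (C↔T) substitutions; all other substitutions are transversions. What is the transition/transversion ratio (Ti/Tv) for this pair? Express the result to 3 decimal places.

The sequences differ at positions 1 (A/G, transition), 14 (G/T, transversion), 16 (C/T, transition), 17 (A/C, transversion).
Of the 4 differences, 2 transitions and 2 transversions, so Ti/Tv = 2/2 = 1.000.

1.000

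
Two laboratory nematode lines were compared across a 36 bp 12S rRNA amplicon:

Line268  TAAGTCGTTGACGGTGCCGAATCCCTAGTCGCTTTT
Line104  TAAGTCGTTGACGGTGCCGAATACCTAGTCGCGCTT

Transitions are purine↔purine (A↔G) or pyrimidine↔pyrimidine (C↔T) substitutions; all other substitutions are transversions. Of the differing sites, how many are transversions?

The sequences differ at positions 23 (C/A, transversion), 33 (T/G, transversion), 34 (T/C, transition).
Of the 3 differences, 1 transition and 2 transversions, so the answer is 2.

2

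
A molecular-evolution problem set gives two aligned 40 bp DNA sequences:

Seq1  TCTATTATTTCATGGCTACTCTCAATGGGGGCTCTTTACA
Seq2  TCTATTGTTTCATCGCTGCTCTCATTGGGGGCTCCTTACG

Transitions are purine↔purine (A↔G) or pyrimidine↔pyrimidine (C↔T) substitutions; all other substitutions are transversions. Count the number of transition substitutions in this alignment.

4

Differing sites — 7:A/G (Ti); 14:G/C (Tv); 18:A/G (Ti); 25:A/T (Tv); 35:T/C (Ti); 40:A/G (Ti).
Of the 6 differences, 4 transitions and 2 transversions, so the answer is 4.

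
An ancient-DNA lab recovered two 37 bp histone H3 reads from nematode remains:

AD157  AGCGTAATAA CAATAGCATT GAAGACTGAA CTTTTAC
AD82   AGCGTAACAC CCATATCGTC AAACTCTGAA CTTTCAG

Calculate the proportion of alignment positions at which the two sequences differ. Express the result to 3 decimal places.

The sequences differ at positions 8 (T/C), 10 (A/C), 12 (A/C), 16 (G/T), 18 (A/G), 20 (T/C), 21 (G/A), 24 (G/C), 25 (A/T), 35 (T/C), 37 (C/G).
There are 11 differences over 37 sites, so p = 11/37 = 0.297.

0.297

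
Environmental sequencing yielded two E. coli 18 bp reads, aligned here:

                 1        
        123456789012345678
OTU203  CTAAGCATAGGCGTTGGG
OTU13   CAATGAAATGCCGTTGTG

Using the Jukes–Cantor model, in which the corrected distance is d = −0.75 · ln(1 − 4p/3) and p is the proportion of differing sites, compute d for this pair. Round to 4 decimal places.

The sequences differ at positions 2 (T/A), 4 (A/T), 6 (C/A), 8 (T/A), 9 (A/T), 11 (G/C), 17 (G/T).
p = 7/18 = 0.388889.
d = −0.75 · ln(1 − (4/3)·0.388889) = −0.75 · ln(0.481481) = −0.75 · (-0.730889) = 0.5482.

0.5482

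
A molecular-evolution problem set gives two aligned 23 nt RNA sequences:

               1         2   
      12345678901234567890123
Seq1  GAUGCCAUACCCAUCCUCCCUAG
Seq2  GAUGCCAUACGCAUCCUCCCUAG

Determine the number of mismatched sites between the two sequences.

Differing sites — 11:C/G.
That gives 1 mismatch out of 23 aligned sites, so the Hamming distance is 1.

1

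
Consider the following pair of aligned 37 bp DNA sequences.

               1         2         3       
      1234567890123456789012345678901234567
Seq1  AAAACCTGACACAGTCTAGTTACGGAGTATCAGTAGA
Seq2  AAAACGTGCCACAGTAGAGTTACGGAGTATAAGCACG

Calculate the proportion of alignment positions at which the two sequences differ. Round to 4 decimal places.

0.2162

The sequences differ at positions 6 (C/G), 9 (A/C), 16 (C/A), 17 (T/G), 31 (C/A), 34 (T/C), 36 (G/C), 37 (A/G).
There are 8 differences over 37 sites, so p = 8/37 = 0.2162.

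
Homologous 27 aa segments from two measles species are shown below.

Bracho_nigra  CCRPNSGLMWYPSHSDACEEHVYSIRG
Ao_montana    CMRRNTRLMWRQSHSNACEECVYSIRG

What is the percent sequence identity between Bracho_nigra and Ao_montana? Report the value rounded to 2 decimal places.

Mismatches occur at site 2 (C/M), site 4 (P/R), site 6 (S/T), site 7 (G/R), site 11 (Y/R), site 12 (P/Q), site 16 (D/N), site 21 (H/C).
19 of the 27 sites match, so the percent identity is 19/27 × 100 = 70.37%.

70.37%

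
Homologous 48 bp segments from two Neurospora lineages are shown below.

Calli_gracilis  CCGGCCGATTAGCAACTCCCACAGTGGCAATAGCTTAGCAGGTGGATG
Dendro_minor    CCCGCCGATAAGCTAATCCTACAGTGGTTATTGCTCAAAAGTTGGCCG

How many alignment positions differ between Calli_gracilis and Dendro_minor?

Differing sites — 3:G/C; 10:T/A; 14:A/T; 16:C/A; 20:C/T; 28:C/T; 29:A/T; 32:A/T; 36:T/C; 38:G/A; 39:C/A; 42:G/T; 46:A/C; 47:T/C.
That gives 14 mismatches out of 48 aligned sites, so the Hamming distance is 14.

14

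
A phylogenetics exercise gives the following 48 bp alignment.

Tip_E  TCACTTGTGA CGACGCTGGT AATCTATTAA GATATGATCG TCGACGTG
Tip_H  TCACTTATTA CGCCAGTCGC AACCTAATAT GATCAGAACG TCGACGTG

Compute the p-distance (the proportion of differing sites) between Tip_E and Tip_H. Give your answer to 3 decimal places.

0.271

Differing sites — 7:G/A; 9:G/T; 13:A/C; 15:G/A; 16:C/G; 18:G/C; 20:T/C; 23:T/C; 27:T/A; 30:A/T; 34:A/C; 35:T/A; 38:T/A.
There are 13 differences over 48 sites, so p = 13/48 = 0.271.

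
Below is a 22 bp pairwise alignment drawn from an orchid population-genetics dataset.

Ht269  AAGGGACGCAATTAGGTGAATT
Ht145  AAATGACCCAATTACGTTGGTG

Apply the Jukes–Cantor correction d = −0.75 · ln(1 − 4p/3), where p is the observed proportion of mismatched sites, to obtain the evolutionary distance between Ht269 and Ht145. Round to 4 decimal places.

0.4975

Mismatches occur at site 3 (G/A), site 4 (G/T), site 8 (G/C), site 15 (G/C), site 18 (G/T), site 19 (A/G), site 20 (A/G), site 22 (T/G).
p = 8/22 = 0.363636.
d = −0.75 · ln(1 − (4/3)·0.363636) = −0.75 · ln(0.515152) = −0.75 · (-0.663293) = 0.4975.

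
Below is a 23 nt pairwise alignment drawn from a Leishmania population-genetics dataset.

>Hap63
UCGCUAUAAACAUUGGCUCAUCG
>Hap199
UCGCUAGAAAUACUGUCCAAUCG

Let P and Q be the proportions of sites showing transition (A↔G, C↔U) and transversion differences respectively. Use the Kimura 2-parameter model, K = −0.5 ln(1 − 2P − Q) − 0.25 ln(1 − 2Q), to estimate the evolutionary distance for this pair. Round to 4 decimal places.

Differing sites — 7:U/G (Tv); 11:C/U (Ti); 13:U/C (Ti); 16:G/U (Tv); 18:U/C (Ti); 19:C/A (Tv).
Of the 6 differences, 3 transitions and 3 transversions over 23 sites: P = 3/23 = 0.130435, Q = 3/23 = 0.130435.
d = −0.5·ln(0.608695) − 0.25·ln(0.739130) = −0.5·(-0.496438) − 0.25·(-0.302281) = 0.3238.

0.3238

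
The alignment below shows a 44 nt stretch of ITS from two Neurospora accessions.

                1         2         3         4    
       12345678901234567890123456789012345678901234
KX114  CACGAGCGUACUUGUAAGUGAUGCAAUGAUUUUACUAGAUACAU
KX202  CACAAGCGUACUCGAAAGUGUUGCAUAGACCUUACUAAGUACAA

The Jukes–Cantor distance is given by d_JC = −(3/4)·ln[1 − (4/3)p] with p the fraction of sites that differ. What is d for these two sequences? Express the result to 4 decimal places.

0.3041

Mismatches occur at site 4 (G→A), site 13 (U→C), site 15 (U→A), site 21 (A→U), site 26 (A→U), site 27 (U→A), site 30 (U→C), site 31 (U→C), site 38 (G→A), site 39 (A→G), site 44 (U→A).
p = 11/44 = 0.250000.
d = −0.75 · ln(1 − (4/3)·0.250000) = −0.75 · ln(0.666667) = −0.75 · (-0.405465) = 0.3041.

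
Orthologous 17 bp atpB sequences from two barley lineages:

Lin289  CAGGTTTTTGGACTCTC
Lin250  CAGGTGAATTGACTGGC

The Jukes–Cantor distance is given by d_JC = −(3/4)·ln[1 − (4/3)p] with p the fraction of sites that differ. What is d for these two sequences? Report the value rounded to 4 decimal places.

Differing sites — 6:T/G; 7:T/A; 8:T/A; 10:G/T; 15:C/G; 16:T/G.
p = 6/17 = 0.352941.
d = −0.75 · ln(1 − (4/3)·0.352941) = −0.75 · ln(0.529412) = −0.75 · (-0.635988) = 0.4770.

0.4770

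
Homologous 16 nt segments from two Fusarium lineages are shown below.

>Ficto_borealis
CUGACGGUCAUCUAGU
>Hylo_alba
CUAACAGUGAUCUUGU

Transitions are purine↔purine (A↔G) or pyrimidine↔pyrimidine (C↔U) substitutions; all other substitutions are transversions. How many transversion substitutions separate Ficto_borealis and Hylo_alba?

Mismatches occur at site 3 (G→A, transition), site 6 (G→A, transition), site 9 (C→G, transversion), site 14 (A→U, transversion).
Of the 4 differences, 2 transitions and 2 transversions, so the answer is 2.

2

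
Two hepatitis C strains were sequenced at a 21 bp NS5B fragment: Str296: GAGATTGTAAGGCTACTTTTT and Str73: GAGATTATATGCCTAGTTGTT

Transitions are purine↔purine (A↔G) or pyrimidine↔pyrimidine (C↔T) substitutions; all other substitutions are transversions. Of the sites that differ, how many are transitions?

1

Differing sites — 7:G/A (Ti); 10:A/T (Tv); 12:G/C (Tv); 16:C/G (Tv); 19:T/G (Tv).
Of the 5 differences, 1 transition and 4 transversions, so the answer is 1.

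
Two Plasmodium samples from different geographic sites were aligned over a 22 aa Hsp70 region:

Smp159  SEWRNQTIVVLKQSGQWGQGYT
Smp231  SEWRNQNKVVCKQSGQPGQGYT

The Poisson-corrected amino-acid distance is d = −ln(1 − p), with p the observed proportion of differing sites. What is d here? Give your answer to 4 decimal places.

The sequences differ at positions 7 (T/N), 8 (I/K), 11 (L/C), 17 (W/P).
p = 4/22 = 0.181818.
d = −ln(1 − 0.181818) = −ln(0.818182) = 0.2007.

0.2007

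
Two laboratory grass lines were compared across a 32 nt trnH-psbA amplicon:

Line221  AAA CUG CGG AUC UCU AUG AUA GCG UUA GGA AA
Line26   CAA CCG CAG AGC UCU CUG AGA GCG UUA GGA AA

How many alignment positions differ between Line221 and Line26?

Differing sites — 1:A/C; 5:U/C; 8:G/A; 11:U/G; 16:A/C; 20:U/G.
That gives 6 mismatches out of 32 aligned sites, so the Hamming distance is 6.

6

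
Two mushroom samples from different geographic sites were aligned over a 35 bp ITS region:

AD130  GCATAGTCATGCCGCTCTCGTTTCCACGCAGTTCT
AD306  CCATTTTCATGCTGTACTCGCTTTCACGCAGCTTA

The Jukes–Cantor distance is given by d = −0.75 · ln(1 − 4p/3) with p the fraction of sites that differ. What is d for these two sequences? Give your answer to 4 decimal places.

0.4073

Mismatches occur at site 1 (G↔C), site 5 (A↔T), site 6 (G↔T), site 13 (C↔T), site 15 (C↔T), site 16 (T↔A), site 21 (T↔C), site 24 (C↔T), site 32 (T↔C), site 34 (C↔T), site 35 (T↔A).
p = 11/35 = 0.314286.
d = −0.75 · ln(1 − (4/3)·0.314286) = −0.75 · ln(0.580952) = −0.75 · (-0.543087) = 0.4073.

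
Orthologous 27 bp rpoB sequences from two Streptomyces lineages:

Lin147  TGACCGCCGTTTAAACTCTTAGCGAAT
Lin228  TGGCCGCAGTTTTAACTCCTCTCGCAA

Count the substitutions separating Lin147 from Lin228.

8

Mismatches occur at site 3 (A↔G), site 8 (C↔A), site 13 (A↔T), site 19 (T↔C), site 21 (A↔C), site 22 (G↔T), site 25 (A↔C), site 27 (T↔A).
That gives 8 mismatches out of 27 aligned sites, so the Hamming distance is 8.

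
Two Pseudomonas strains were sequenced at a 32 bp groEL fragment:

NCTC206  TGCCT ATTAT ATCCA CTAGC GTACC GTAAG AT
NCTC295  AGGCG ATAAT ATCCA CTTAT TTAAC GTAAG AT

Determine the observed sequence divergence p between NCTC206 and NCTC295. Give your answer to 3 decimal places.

0.281

Differing sites — 1:T/A; 3:C/G; 5:T/G; 8:T/A; 18:A/T; 19:G/A; 20:C/T; 21:G/T; 24:C/A.
There are 9 differences over 32 sites, so p = 9/32 = 0.281.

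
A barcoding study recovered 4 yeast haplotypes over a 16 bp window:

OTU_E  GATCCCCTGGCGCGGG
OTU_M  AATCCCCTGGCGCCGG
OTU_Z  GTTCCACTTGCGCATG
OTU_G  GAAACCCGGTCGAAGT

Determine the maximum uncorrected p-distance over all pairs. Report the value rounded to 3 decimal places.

Pairwise Hamming distances:
  OTU_E vs OTU_M: 2
  OTU_E vs OTU_Z: 5
  OTU_E vs OTU_G: 7
  OTU_M vs OTU_Z: 6
  OTU_M vs OTU_G: 8
  OTU_Z vs OTU_G: 10
The largest is 10 mismatches, between OTU_Z and OTU_G; p = 10/16 = 0.625.

0.625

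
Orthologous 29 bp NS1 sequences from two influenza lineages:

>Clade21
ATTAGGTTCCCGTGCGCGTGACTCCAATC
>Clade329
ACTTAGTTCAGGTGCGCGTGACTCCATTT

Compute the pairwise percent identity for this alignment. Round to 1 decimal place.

75.9%

Mismatches occur at site 2 (T→C), site 4 (A→T), site 5 (G→A), site 10 (C→A), site 11 (C→G), site 27 (A→T), site 29 (C→T).
22 of the 29 sites match, so the percent identity is 22/29 × 100 = 75.9%.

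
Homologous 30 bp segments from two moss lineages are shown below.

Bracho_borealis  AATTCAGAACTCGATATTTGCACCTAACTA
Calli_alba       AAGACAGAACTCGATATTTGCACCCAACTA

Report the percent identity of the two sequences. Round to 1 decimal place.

The sequences differ at positions 3 (T/G), 4 (T/A), 25 (T/C).
27 of the 30 sites match, so the percent identity is 27/30 × 100 = 90.0%.

90.0%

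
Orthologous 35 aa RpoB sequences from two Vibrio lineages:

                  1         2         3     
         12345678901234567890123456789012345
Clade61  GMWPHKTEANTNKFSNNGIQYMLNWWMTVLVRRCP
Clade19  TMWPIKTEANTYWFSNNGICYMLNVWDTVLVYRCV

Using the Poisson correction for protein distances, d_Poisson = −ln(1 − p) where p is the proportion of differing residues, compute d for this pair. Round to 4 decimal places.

0.2973

The sequences differ at positions 1 (G/T), 5 (H/I), 12 (N/Y), 13 (K/W), 20 (Q/C), 25 (W/V), 27 (M/D), 32 (R/Y), 35 (P/V).
p = 9/35 = 0.257143.
d = −ln(1 − 0.257143) = −ln(0.742857) = 0.2973.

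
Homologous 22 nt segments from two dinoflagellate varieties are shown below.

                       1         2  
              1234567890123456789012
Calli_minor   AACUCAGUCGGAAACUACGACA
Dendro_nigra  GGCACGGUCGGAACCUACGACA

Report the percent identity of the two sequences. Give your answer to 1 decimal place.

The sequences differ at positions 1 (A/G), 2 (A/G), 4 (U/A), 6 (A/G), 14 (A/C).
17 of the 22 sites match, so the percent identity is 17/22 × 100 = 77.3%.

77.3%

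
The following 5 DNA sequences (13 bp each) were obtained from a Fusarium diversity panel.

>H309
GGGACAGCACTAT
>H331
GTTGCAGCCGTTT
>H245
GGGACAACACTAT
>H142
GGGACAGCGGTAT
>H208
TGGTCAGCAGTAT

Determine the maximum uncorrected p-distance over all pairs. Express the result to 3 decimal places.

Pairwise Hamming distances:
  H309 vs H331: 6
  H309 vs H245: 1
  H309 vs H142: 2
  H309 vs H208: 3
  H331 vs H245: 7
  H331 vs H142: 5
  H331 vs H208: 6
  H245 vs H142: 3
  H245 vs H208: 4
  H142 vs H208: 3
The largest is 7 mismatches, between H331 and H245; p = 7/13 = 0.538.

0.538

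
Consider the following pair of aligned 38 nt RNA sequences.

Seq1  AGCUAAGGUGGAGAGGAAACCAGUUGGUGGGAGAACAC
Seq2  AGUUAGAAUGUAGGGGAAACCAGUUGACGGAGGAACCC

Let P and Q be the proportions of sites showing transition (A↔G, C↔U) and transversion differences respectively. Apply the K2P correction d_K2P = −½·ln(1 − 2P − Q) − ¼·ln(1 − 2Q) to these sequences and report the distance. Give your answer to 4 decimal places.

The sequences differ at positions 3 (C/U, transition), 6 (A/G, transition), 7 (G/A, transition), 8 (G/A, transition), 11 (G/U, transversion), 14 (A/G, transition), 27 (G/A, transition), 28 (U/C, transition), 31 (G/A, transition), 32 (A/G, transition), 37 (A/C, transversion).
Of the 11 differences, 9 transitions and 2 transversions over 38 sites: P = 9/38 = 0.236842, Q = 2/38 = 0.052632.
d = −0.5·ln(0.473684) − 0.25·ln(0.894736) = −0.5·(-0.747215) − 0.25·(-0.111227) = 0.4014.

0.4014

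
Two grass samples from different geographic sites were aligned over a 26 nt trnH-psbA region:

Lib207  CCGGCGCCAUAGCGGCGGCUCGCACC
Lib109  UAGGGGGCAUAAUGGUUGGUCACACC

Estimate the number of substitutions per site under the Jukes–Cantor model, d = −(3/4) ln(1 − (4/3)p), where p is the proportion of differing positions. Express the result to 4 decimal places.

0.5393

Mismatches occur at site 1 (C/U), site 2 (C/A), site 5 (C/G), site 7 (C/G), site 12 (G/A), site 13 (C/U), site 16 (C/U), site 17 (G/U), site 19 (C/G), site 22 (G/A).
p = 10/26 = 0.384615.
d = −0.75 · ln(1 − (4/3)·0.384615) = −0.75 · ln(0.487180) = −0.75 · (-0.719122) = 0.5393.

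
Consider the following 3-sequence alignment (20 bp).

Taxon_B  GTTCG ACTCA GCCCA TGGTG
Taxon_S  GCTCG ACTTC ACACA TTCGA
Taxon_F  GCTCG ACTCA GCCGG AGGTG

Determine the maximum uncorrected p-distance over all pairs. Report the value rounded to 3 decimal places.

0.550

Pairwise Hamming distances:
  Taxon_B vs Taxon_S: 9
  Taxon_B vs Taxon_F: 4
  Taxon_S vs Taxon_F: 11
The largest is 11 mismatches, between Taxon_S and Taxon_F; p = 11/20 = 0.550.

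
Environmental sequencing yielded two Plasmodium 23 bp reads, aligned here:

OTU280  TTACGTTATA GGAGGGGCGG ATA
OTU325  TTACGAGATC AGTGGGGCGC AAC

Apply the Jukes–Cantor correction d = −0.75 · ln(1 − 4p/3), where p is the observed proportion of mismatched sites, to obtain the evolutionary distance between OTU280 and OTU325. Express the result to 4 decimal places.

The sequences differ at positions 6 (T/A), 7 (T/G), 10 (A/C), 11 (G/A), 13 (A/T), 20 (G/C), 22 (T/A), 23 (A/C).
p = 8/23 = 0.347826.
d = −0.75 · ln(1 − (4/3)·0.347826) = −0.75 · ln(0.536232) = −0.75 · (-0.623188) = 0.4674.

0.4674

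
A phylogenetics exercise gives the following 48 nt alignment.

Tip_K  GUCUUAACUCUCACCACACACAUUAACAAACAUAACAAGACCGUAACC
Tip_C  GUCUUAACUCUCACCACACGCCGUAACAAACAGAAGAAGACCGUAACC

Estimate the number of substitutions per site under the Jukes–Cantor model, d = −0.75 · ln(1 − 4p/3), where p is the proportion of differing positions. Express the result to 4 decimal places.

Differing sites — 20:A/G; 22:A/C; 23:U/G; 33:U/G; 36:C/G.
p = 5/48 = 0.104167.
d = −0.75 · ln(1 − (4/3)·0.104167) = −0.75 · ln(0.861111) = −0.75 · (-0.149532) = 0.1121.

0.1121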